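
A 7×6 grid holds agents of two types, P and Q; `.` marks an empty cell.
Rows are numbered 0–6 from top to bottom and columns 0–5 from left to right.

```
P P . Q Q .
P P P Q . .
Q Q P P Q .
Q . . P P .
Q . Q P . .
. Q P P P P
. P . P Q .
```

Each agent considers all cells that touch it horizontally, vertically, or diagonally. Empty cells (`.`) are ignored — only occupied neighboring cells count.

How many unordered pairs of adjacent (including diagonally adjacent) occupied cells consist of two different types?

23

Scan each occupied cell's neighbors to the right and below (and the two forward diagonals) so each pair is counted once.
From row 0: 1 unlike of 10 pairs (running 1/10).
From row 1: 8 unlike of 14 pairs (running 9/24).
From row 2: 4 unlike of 11 pairs (running 13/35).
From row 3: 1 unlike of 5 pairs (running 14/40).
From row 4: 3 unlike of 8 pairs (running 17/48).
From row 5: 5 unlike of 12 pairs (running 22/60).
From row 6: 1 unlike of 1 pairs (running 23/61).
Total adjacent occupied pairs: 61; unlike-type pairs: 23.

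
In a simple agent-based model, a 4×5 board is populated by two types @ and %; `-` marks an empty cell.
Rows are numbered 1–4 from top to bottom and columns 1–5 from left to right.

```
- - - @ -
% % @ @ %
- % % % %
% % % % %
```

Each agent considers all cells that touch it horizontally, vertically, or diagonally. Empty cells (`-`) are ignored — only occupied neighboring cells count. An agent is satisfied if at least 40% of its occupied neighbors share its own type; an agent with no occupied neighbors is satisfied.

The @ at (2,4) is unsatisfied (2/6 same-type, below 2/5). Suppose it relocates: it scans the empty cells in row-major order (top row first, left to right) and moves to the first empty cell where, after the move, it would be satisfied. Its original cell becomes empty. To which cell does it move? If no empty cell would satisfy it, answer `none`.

Vacating (2,4). Empty cells in order:
  (1,1): 0/2 same-type → still unsatisfied.
  (1,2): 1/3 same-type → still unsatisfied.
  (1,3): 2/3 same-type → satisfied — stop here.

(1,3)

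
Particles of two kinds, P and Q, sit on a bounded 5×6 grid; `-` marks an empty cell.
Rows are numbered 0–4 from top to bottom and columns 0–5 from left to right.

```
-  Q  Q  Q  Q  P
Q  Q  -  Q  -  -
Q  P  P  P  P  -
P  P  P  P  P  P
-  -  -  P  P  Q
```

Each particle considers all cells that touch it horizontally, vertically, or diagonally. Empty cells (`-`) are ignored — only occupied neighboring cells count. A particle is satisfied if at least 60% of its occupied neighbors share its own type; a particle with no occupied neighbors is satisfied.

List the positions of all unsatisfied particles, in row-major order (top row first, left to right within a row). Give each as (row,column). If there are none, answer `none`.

(0,1)Q 3/3 ok
(0,2)Q 4/4 ok
(0,3)Q 3/3 ok
(0,4)Q 2/3 ok
(0,5)P 0/1 unhappy
(1,0)Q 3/4 ok
(1,1)Q 4/6 ok
(1,3)Q 3/6 unhappy
(2,0)Q 2/5 unhappy
(2,1)P 4/7 unhappy
(2,2)P 5/7 ok
(2,3)P 5/6 ok
(2,4)P 4/5 ok
(3,0)P 2/3 ok
(3,1)P 4/5 ok
(3,2)P 6/6 ok
(3,3)P 7/7 ok
(3,4)P 6/7 ok
(3,5)P 3/4 ok
(4,3)P 4/4 ok
(4,4)P 4/5 ok
(4,5)Q 0/3 unhappy

(0,5), (1,3), (2,0), (2,1), (4,5)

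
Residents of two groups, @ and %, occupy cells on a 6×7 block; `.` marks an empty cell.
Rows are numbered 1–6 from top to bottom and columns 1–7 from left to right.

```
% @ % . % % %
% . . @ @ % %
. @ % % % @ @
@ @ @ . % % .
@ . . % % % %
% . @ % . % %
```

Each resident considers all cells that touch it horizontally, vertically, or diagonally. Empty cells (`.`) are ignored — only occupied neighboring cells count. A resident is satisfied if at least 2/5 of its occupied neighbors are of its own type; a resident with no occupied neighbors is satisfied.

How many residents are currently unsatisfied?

10

(1,1)% 1/2 ok
(1,2)@ 0/3 unhappy
(1,3)% 0/2 unhappy
(1,5)% 2/4 ok
(1,6)% 4/5 ok
(1,7)% 3/3 ok
(2,1)% 1/3 unhappy
(2,4)@ 1/6 unhappy
(2,5)@ 2/7 unhappy
(2,6)% 5/8 ok
(2,7)% 3/5 ok
(3,2)@ 3/5 ok
(3,3)% 1/5 unhappy
(3,4)% 3/6 ok
(3,5)% 4/7 ok
(3,6)@ 2/7 unhappy
(3,7)@ 1/4 unhappy
(4,1)@ 3/3 ok
(4,2)@ 4/5 ok
(4,3)@ 2/5 ok
(4,5)% 6/7 ok
(4,6)% 5/7 ok
(5,1)@ 2/3 ok
(5,4)% 3/5 ok
(5,5)% 6/6 ok
(5,6)% 6/6 ok
(5,7)% 4/4 ok
(6,1)% 0/1 unhappy
(6,3)@ 0/2 unhappy
(6,4)% 2/3 ok
(6,6)% 4/4 ok
(6,7)% 3/3 ok
Unsatisfied: (1,2), (1,3), (2,1), (2,4), (2,5), (3,3), (3,6), (3,7), (6,1), (6,3) — 10 in total.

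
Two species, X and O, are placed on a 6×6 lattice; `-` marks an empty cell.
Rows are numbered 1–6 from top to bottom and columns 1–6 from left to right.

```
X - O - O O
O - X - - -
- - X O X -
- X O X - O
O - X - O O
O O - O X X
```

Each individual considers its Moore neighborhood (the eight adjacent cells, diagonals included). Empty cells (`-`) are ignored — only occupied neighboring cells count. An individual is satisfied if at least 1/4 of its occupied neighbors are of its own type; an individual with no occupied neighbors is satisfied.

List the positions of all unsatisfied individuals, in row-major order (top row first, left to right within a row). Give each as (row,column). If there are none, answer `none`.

(1,1)X 0/1 unhappy
(1,3)O 0/1 unhappy
(1,5)O 1/1 ok
(1,6)O 1/1 ok
(2,1)O 0/1 unhappy
(2,3)X 1/3 ok
(3,3)X 3/5 ok
(3,4)O 1/5 unhappy
(3,5)X 1/3 ok
(4,2)X 2/4 ok
(4,3)O 1/5 unhappy
(4,4)X 3/6 ok
(4,6)O 2/3 ok
(5,1)O 2/3 ok
(5,3)X 2/5 ok
(5,5)O 3/6 ok
(5,6)O 2/4 ok
(6,1)O 2/2 ok
(6,2)O 2/3 ok
(6,4)O 1/3 ok
(6,5)X 1/4 ok
(6,6)X 1/3 ok

(1,1), (1,3), (2,1), (3,4), (4,3)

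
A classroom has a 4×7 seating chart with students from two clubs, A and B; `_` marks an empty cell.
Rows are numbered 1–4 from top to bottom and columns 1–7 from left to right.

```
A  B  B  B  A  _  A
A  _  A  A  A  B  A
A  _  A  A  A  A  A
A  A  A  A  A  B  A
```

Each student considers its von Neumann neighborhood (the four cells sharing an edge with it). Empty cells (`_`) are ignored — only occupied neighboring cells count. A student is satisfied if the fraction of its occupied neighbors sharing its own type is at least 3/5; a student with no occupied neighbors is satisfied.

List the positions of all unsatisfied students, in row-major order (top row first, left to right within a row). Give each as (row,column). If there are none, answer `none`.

(1,1), (1,2), (1,4), (1,5), (2,6), (3,6), (4,6), (4,7)

Row 1: (1,1)A 1/2 ✗ · (1,2)B 1/2 ✗ · (1,3)B 2/3 ✓ · (1,4)B 1/3 ✗ · (1,5)A 1/2 ✗ · (1,7)A 1/1 ✓
Row 2: (2,1)A 2/2 ✓ · (2,3)A 2/3 ✓ · (2,4)A 3/4 ✓ · (2,5)A 3/4 ✓ · (2,6)B 0/3 ✗ · (2,7)A 2/3 ✓
Row 3: (3,1)A 2/2 ✓ · (3,3)A 3/3 ✓ · (3,4)A 4/4 ✓ · (3,5)A 4/4 ✓ · (3,6)A 2/4 ✗ · (3,7)A 3/3 ✓
Row 4: (4,1)A 2/2 ✓ · (4,2)A 2/2 ✓ · (4,3)A 3/3 ✓ · (4,4)A 3/3 ✓ · (4,5)A 2/3 ✓ · (4,6)B 0/3 ✗ · (4,7)A 1/2 ✗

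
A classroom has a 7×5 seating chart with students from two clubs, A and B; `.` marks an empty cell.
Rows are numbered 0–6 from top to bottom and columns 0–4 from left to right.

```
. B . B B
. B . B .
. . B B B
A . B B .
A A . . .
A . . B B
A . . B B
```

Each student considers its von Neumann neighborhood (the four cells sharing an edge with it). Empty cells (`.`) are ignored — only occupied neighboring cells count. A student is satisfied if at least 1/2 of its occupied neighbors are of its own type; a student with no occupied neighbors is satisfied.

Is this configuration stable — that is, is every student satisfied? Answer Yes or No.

Yes

(0,1)B 1/1 ok
(0,3)B 2/2 ok
(0,4)B 1/1 ok
(1,1)B 1/1 ok
(1,3)B 2/2 ok
(2,2)B 2/2 ok
(2,3)B 4/4 ok
(2,4)B 1/1 ok
(3,0)A 1/1 ok
(3,2)B 2/2 ok
(3,3)B 2/2 ok
(4,0)A 3/3 ok
(4,1)A 1/1 ok
(5,0)A 2/2 ok
(5,3)B 2/2 ok
(5,4)B 2/2 ok
(6,0)A 1/1 ok
(6,3)B 2/2 ok
(6,4)B 2/2 ok
All meet the threshold, so the configuration is stable.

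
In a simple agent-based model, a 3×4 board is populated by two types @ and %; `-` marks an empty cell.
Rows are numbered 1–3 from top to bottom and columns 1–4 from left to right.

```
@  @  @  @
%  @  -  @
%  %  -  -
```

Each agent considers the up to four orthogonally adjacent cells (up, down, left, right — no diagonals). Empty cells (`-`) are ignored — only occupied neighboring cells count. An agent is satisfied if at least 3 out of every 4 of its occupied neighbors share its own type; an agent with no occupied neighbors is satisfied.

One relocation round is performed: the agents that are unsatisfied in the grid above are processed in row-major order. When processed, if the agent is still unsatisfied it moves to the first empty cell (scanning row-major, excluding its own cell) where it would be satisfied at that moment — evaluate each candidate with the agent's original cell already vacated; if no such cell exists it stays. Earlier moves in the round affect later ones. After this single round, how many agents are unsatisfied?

0

Initially unsatisfied (in order): (1,1), (2,1), (2,2), (3,2).
  (1,1) → (2,3).
  (2,1): no empty cell satisfies it; stays.
  (2,2) → (3,4).
  (3,2): now satisfied by earlier moves; stays.
Resulting grid:
- @ @ @
% - @ @
% % - @
All satisfied now.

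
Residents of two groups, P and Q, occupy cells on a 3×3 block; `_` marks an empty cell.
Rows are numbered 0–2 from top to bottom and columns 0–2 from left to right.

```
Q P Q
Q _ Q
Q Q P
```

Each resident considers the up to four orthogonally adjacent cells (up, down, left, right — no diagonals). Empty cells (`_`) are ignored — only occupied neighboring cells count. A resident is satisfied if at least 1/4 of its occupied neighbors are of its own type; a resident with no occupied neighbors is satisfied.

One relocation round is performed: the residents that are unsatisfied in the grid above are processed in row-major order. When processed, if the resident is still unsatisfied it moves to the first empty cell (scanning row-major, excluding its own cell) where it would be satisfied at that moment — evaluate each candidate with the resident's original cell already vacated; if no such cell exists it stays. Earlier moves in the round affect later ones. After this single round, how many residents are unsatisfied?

Initially unsatisfied (in order): (0,1), (2,2).
  (0,1): no empty cell satisfies it; stays.
  (2,2) → (1,1).
Resulting grid:
Q P Q
Q P Q
Q Q _
All satisfied now.

0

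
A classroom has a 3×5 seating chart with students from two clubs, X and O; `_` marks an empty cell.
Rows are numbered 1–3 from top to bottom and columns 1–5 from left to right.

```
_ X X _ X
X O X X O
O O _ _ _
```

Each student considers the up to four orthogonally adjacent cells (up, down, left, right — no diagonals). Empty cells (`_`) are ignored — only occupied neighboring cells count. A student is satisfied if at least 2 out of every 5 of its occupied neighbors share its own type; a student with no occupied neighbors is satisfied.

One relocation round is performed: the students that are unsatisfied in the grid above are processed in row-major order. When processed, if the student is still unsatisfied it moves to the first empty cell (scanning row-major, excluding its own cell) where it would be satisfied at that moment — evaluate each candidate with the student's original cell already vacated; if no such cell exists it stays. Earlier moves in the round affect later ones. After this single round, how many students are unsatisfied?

0

Initially unsatisfied (in order): (1,5), (2,1), (2,2), (2,5).
  (1,5) → (1,1).
  (2,1) → (1,4).
  (2,2) → (1,5).
  (2,5): now satisfied by earlier moves; stays.
Resulting grid:
X X X X O
_ _ X X O
O O _ _ _
All satisfied now.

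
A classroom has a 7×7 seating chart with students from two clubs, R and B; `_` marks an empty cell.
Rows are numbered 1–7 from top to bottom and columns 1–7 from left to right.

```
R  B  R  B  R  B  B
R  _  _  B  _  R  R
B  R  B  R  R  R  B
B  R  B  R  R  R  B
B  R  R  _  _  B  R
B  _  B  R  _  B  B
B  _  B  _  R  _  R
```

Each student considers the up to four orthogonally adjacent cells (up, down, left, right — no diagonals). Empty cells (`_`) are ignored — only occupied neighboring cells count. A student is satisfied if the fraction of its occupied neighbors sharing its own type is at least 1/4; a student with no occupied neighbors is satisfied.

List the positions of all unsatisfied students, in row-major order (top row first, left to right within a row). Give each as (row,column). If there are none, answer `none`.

Row 1: (1,1)R 1/2 ✓ · (1,2)B 0/2 ✗ · (1,3)R 0/2 ✗ · (1,4)B 1/3 ✓ · (1,5)R 0/2 ✗ · (1,6)B 1/3 ✓ · (1,7)B 1/2 ✓
Row 2: (2,1)R 1/2 ✓ · (2,4)B 1/2 ✓ · (2,6)R 2/3 ✓ · (2,7)R 1/3 ✓
Row 3: (3,1)B 1/3 ✓ · (3,2)R 1/3 ✓ · (3,3)B 1/3 ✓ · (3,4)R 2/4 ✓ · (3,5)R 3/3 ✓ · (3,6)R 3/4 ✓ · (3,7)B 1/3 ✓
Row 4: (4,1)B 2/3 ✓ · (4,2)R 2/4 ✓ · (4,3)B 1/4 ✓ · (4,4)R 2/3 ✓ · (4,5)R 3/3 ✓ · (4,6)R 2/4 ✓ · (4,7)B 1/3 ✓
Row 5: (5,1)B 2/3 ✓ · (5,2)R 2/3 ✓ · (5,3)R 1/3 ✓ · (5,6)B 1/3 ✓ · (5,7)R 0/3 ✗
Row 6: (6,1)B 2/2 ✓ · (6,3)B 1/3 ✓ · (6,4)R 0/1 ✗ · (6,6)B 2/2 ✓ · (6,7)B 1/3 ✓
Row 7: (7,1)B 1/1 ✓ · (7,3)B 1/1 ✓ · (7,5)R 0/0 ✓ · (7,7)R 0/1 ✗

(1,2), (1,3), (1,5), (5,7), (6,4), (7,7)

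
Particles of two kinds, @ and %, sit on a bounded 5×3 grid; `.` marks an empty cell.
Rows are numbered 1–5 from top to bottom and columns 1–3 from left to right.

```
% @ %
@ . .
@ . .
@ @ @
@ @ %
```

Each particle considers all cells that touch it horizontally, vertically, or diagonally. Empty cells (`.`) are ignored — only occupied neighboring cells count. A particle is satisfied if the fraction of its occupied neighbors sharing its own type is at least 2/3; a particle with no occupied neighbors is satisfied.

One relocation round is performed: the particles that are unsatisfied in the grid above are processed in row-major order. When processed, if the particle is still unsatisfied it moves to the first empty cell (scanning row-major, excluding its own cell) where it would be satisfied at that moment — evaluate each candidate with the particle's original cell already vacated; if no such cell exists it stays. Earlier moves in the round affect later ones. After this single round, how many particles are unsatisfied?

Initially unsatisfied (in order): (1,1), (1,2), (1,3), (5,3).
  (1,1): no empty cell satisfies it; stays.
  (1,2) → (3,2).
  (1,3): now satisfied by earlier moves; stays.
  (5,3) → (1,2).
Resulting grid:
% % %
@ . .
@ @ .
@ @ @
@ @ .
Unsatisfied now: (1,1), (2,1).

2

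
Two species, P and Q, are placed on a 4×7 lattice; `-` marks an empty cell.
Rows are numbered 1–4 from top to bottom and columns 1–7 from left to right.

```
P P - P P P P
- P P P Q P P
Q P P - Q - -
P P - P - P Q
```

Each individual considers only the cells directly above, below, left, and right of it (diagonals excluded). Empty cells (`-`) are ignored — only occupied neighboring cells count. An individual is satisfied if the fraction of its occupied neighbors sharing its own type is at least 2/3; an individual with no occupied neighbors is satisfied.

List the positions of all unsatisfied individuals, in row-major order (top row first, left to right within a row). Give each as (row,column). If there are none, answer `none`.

Row 1: (1,1)P 1/1 ✓ · (1,2)P 2/2 ✓ · (1,4)P 2/2 ✓ · (1,5)P 2/3 ✓ · (1,6)P 3/3 ✓ · (1,7)P 2/2 ✓
Row 2: (2,2)P 3/3 ✓ · (2,3)P 3/3 ✓ · (2,4)P 2/3 ✓ · (2,5)Q 1/4 ✗ · (2,6)P 2/3 ✓ · (2,7)P 2/2 ✓
Row 3: (3,1)Q 0/2 ✗ · (3,2)P 3/4 ✓ · (3,3)P 2/2 ✓ · (3,5)Q 1/1 ✓
Row 4: (4,1)P 1/2 ✗ · (4,2)P 2/2 ✓ · (4,4)P 0/0 ✓ · (4,6)P 0/1 ✗ · (4,7)Q 0/1 ✗

(2,5), (3,1), (4,1), (4,6), (4,7)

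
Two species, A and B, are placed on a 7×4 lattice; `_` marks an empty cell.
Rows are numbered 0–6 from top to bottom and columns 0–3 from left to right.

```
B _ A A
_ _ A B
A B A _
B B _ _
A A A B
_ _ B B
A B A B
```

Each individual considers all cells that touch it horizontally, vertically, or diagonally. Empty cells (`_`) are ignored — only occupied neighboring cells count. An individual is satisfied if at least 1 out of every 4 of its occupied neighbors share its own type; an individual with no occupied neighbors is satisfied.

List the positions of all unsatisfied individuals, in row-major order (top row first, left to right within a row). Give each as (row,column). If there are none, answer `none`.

(0,0)B 0/0 ✓
(0,2)A 2/3 ✓
(0,3)A 2/3 ✓
(1,2)A 3/5 ✓
(1,3)B 0/4 ✗
(2,0)A 0/3 ✗
(2,1)B 2/5 ✓
(2,2)A 1/4 ✓
(3,0)B 2/5 ✓
(3,1)B 2/7 ✓
(4,0)A 1/3 ✓
(4,1)A 2/5 ✓
(4,2)A 1/5 ✗
(4,3)B 2/3 ✓
(5,2)B 4/7 ✓
(5,3)B 3/5 ✓
(6,0)A 0/1 ✗
(6,1)B 1/3 ✓
(6,2)A 0/4 ✗
(6,3)B 2/3 ✓

(1,3), (2,0), (4,2), (6,0), (6,2)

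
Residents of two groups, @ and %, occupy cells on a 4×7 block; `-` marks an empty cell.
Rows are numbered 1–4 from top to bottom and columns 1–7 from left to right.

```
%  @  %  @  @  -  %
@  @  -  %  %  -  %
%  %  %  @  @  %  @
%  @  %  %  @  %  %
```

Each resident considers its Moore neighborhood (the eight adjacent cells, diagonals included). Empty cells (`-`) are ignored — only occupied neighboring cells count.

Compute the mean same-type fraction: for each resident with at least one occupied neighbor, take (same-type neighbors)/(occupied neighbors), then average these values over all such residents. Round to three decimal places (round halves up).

(1,1)% 0/3
(1,2)@ 2/4
(1,3)% 1/4
(1,4)@ 1/4
(1,5)@ 1/3
(1,7)% 1/1
(2,1)@ 2/5
(2,2)@ 2/7
(2,4)% 3/7
(2,5)% 2/6
(2,7)% 2/3
(3,1)% 2/5
(3,2)% 4/7
(3,3)% 4/7
(3,4)@ 2/7
(3,5)@ 2/7
(3,6)% 4/7
(3,7)@ 0/4
(4,1)% 2/3
(4,2)@ 0/5
(4,3)% 3/5
(4,4)% 2/5
(4,5)@ 2/5
(4,6)% 2/5
(4,7)% 2/3
Sum over 25 residents: 0/3 + 2/4 + 1/4 + 1/4 + 1/3 + 1/1 + 2/5 + 2/7 + 3/7 + 2/6 + 2/3 + 2/5 + 4/7 + 4/7 + 2/7 + 2/7 + 4/7 + 0/4 + 2/3 + 0/5 + 3/5 + 2/5 + 2/5 + 2/5 + 2/3 = 154/15; mean = 154/15 ÷ 25 = 154/375 = 0.410666… → 0.411.

0.411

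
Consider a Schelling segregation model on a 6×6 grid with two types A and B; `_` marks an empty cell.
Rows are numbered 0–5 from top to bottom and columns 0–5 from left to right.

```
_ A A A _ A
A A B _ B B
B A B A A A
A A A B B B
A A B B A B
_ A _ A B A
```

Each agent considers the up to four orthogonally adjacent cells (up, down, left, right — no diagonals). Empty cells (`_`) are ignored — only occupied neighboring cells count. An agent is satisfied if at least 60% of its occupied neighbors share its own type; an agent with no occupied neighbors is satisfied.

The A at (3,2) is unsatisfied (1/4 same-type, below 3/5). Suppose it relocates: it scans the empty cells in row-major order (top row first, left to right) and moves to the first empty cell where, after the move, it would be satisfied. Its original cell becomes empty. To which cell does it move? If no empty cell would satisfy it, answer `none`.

(0,0)

Vacating (3,2). Empty cells in order:
  (0,0): 2/2 same-type → satisfied — stop here.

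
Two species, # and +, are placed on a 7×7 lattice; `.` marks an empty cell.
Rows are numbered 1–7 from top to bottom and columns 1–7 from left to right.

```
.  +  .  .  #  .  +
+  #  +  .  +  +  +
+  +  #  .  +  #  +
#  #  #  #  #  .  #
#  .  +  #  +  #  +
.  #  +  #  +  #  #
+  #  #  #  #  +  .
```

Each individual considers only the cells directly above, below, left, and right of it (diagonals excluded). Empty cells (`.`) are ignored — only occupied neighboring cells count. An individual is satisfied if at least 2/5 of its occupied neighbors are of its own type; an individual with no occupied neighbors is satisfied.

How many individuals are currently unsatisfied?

(1,2)+ 0/1 ✗
(1,5)# 0/1 ✗
(1,7)+ 1/1 ✓
(2,1)+ 1/2 ✓
(2,2)# 0/4 ✗
(2,3)+ 0/2 ✗
(2,5)+ 2/3 ✓
(2,6)+ 2/3 ✓
(2,7)+ 3/3 ✓
(3,1)+ 2/3 ✓
(3,2)+ 1/4 ✗
(3,3)# 1/3 ✗
(3,5)+ 1/3 ✗
(3,6)# 0/3 ✗
(3,7)+ 1/3 ✗
(4,1)# 2/3 ✓
(4,2)# 2/3 ✓
(4,3)# 3/4 ✓
(4,4)# 3/3 ✓
(4,5)# 1/3 ✗
(4,7)# 0/2 ✗
(5,1)# 1/1 ✓
(5,3)+ 1/3 ✗
(5,4)# 2/4 ✓
(5,5)+ 1/4 ✗
(5,6)# 1/3 ✗
(5,7)+ 0/3 ✗
(6,2)# 1/2 ✓
(6,3)+ 1/4 ✗
(6,4)# 2/4 ✓
(6,5)+ 1/4 ✗
(6,6)# 2/4 ✓
(6,7)# 1/2 ✓
(7,1)+ 0/1 ✗
(7,2)# 2/3 ✓
(7,3)# 2/3 ✓
(7,4)# 3/3 ✓
(7,5)# 1/3 ✗
(7,6)+ 0/2 ✗
Unsatisfied: (1,2), (1,5), (2,2), (2,3), (3,2), (3,3), (3,5), (3,6), (3,7), (4,5), (4,7), (5,3), (5,5), (5,6), (5,7), (6,3), (6,5), (7,1), (7,5), (7,6) — 20 in total.

20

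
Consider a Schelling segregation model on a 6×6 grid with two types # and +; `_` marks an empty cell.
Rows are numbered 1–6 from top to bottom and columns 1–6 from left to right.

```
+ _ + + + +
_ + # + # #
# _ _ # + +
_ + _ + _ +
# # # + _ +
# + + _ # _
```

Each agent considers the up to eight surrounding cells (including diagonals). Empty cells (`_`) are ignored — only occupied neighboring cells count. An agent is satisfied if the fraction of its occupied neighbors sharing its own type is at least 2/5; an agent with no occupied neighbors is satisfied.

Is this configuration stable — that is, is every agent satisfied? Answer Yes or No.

No

Row 1: (1,1)+ 1/1 satisfied · (1,3)+ 3/4 satisfied · (1,4)+ 3/5 satisfied · (1,5)+ 3/5 satisfied · (1,6)+ 1/3 not
Row 2: (2,2)+ 2/4 satisfied · (2,3)# 1/5 not · (2,4)+ 4/7 satisfied · (2,5)# 2/8 not · (2,6)# 1/5 not
Row 3: (3,1)# 0/2 not · (3,4)# 2/5 satisfied · (3,5)+ 4/7 satisfied · (3,6)+ 2/4 satisfied
Row 4: (4,2)+ 0/4 not · (4,4)+ 2/4 satisfied · (4,6)+ 3/3 satisfied
Row 5: (5,1)# 2/4 satisfied · (5,2)# 3/6 satisfied · (5,3)# 1/6 not · (5,4)+ 2/4 satisfied · (5,6)+ 1/2 satisfied
Row 6: (6,1)# 2/3 satisfied · (6,2)+ 1/5 not · (6,3)+ 2/4 satisfied · (6,5)# 0/2 not
For instance (1,6) has only 1/3 same-type neighbors, below 2/5.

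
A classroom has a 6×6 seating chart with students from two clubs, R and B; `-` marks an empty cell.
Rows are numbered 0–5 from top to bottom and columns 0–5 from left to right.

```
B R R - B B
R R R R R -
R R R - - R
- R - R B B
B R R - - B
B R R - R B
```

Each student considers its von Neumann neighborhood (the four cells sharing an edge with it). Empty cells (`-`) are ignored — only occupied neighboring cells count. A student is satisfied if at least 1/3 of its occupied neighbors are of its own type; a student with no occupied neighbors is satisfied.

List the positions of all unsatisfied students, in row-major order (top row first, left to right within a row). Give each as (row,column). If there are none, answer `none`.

Row 0: (0,0)B 0/2 ✗ · (0,1)R 2/3 ✓ · (0,2)R 2/2 ✓ · (0,4)B 1/2 ✓ · (0,5)B 1/1 ✓
Row 1: (1,0)R 2/3 ✓ · (1,1)R 4/4 ✓ · (1,2)R 4/4 ✓ · (1,3)R 2/2 ✓ · (1,4)R 1/2 ✓
Row 2: (2,0)R 2/2 ✓ · (2,1)R 4/4 ✓ · (2,2)R 2/2 ✓ · (2,5)R 0/1 ✗
Row 3: (3,1)R 2/2 ✓ · (3,3)R 0/1 ✗ · (3,4)B 1/2 ✓ · (3,5)B 2/3 ✓
Row 4: (4,0)B 1/2 ✓ · (4,1)R 3/4 ✓ · (4,2)R 2/2 ✓ · (4,5)B 2/2 ✓
Row 5: (5,0)B 1/2 ✓ · (5,1)R 2/3 ✓ · (5,2)R 2/2 ✓ · (5,4)R 0/1 ✗ · (5,5)B 1/2 ✓

(0,0), (2,5), (3,3), (5,4)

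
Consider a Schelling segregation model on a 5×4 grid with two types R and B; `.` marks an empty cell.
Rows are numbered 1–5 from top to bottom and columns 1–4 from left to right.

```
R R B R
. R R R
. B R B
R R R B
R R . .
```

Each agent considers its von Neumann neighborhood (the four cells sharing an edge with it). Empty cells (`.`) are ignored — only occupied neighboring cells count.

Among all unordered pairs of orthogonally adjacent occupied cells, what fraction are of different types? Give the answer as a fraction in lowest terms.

Scan each occupied cell's neighbors to the right and below so each pair is counted once.
From row 1: 3 unlike of 6 pairs (running 3/6).
From row 2: 2 unlike of 5 pairs (running 5/11).
From row 3: 3 unlike of 5 pairs (running 8/16).
From row 4: 1 unlike of 5 pairs (running 9/21).
From row 5: 0 unlike of 1 pairs (running 9/22).
Total adjacent occupied pairs: 22; unlike-type pairs: 9.
9/22 is already in lowest terms.

9/22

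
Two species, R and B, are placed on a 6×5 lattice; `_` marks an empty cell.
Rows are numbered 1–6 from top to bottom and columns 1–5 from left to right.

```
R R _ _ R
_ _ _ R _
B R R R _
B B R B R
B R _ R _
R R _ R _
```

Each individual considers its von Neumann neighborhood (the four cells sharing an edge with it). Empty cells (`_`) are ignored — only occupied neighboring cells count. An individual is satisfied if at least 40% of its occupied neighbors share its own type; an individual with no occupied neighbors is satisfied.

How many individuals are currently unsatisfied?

(1,1)R 1/1 satisfied
(1,2)R 1/1 satisfied
(1,5)R 0/0 satisfied
(2,4)R 1/1 satisfied
(3,1)B 1/2 satisfied
(3,2)R 1/3 not
(3,3)R 3/3 satisfied
(3,4)R 2/3 satisfied
(4,1)B 3/3 satisfied
(4,2)B 1/4 not
(4,3)R 1/3 not
(4,4)B 0/4 not
(4,5)R 0/1 not
(5,1)B 1/3 not
(5,2)R 1/3 not
(5,4)R 1/2 satisfied
(6,1)R 1/2 satisfied
(6,2)R 2/2 satisfied
(6,4)R 1/1 satisfied
Unsatisfied: (3,2), (4,2), (4,3), (4,4), (4,5), (5,1), (5,2) — 7 in total.

7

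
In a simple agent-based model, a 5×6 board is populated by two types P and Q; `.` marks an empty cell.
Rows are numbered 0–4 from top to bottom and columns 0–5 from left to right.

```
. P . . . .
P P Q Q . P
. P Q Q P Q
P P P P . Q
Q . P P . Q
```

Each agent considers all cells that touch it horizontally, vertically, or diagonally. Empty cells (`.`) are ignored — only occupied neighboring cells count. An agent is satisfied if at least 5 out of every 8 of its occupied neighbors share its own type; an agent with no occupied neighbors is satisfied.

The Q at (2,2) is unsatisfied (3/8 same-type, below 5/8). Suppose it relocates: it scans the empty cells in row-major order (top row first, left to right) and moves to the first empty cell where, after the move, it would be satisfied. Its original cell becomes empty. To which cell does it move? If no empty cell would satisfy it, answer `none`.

Vacating (2,2). Empty cells in order:
  (0,0): 0/3 same-type → still unsatisfied.
  (0,2): 2/4 same-type → still unsatisfied.
  (0,3): 2/2 same-type → satisfied — stop here.

(0,3)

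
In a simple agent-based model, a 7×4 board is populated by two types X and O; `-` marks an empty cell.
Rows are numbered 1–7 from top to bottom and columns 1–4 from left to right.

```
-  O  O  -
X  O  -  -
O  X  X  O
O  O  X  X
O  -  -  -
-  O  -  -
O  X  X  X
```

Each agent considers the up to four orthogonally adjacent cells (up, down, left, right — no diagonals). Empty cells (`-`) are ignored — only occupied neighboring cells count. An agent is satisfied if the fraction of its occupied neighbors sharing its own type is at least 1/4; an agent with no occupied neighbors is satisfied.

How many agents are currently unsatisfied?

4

(1,2)O 2/2 satisfied
(1,3)O 1/1 satisfied
(2,1)X 0/2 not
(2,2)O 1/3 satisfied
(3,1)O 1/3 satisfied
(3,2)X 1/4 satisfied
(3,3)X 2/3 satisfied
(3,4)O 0/2 not
(4,1)O 3/3 satisfied
(4,2)O 1/3 satisfied
(4,3)X 2/3 satisfied
(4,4)X 1/2 satisfied
(5,1)O 1/1 satisfied
(6,2)O 0/1 not
(7,1)O 0/1 not
(7,2)X 1/3 satisfied
(7,3)X 2/2 satisfied
(7,4)X 1/1 satisfied
Unsatisfied: (2,1), (3,4), (6,2), (7,1) — 4 in total.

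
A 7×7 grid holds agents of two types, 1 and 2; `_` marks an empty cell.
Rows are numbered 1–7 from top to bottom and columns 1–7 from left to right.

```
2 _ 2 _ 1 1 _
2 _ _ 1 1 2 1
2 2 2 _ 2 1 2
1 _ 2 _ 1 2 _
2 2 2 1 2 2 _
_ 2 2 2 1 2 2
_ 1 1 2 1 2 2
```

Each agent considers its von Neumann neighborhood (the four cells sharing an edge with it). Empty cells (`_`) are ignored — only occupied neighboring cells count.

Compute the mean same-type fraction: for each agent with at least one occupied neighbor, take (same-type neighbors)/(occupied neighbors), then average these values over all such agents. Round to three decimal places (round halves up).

0.544

Row 1: (1,1)2 1/1 · (1,3)2 — no occupied neighbors · (1,5)1 2/2 · (1,6)1 1/2
Row 2: (2,1)2 2/2 · (2,4)1 1/1 · (2,5)1 2/4 · (2,6)2 0/4 · (2,7)1 0/2
Row 3: (3,1)2 2/3 · (3,2)2 2/2 · (3,3)2 2/2 · (3,5)2 0/3 · (3,6)1 0/4 · (3,7)2 0/2
Row 4: (4,1)1 0/2 · (4,3)2 2/2 · (4,5)1 0/3 · (4,6)2 1/3
Row 5: (5,1)2 1/2 · (5,2)2 3/3 · (5,3)2 3/4 · (5,4)1 0/3 · (5,5)2 1/4 · (5,6)2 3/3
Row 6: (6,2)2 2/3 · (6,3)2 3/4 · (6,4)2 2/4 · (6,5)1 1/4 · (6,6)2 3/4 · (6,7)2 2/2
Row 7: (7,2)1 1/2 · (7,3)1 1/3 · (7,4)2 1/3 · (7,5)1 1/3 · (7,6)2 2/3 · (7,7)2 2/2
Sum over 36 agents: 1/1 + 2/2 + 1/2 + 2/2 + 1/1 + 2/4 + 0/4 + 0/2 + 2/3 + 2/2 + 2/2 + 0/3 + 0/4 + 0/2 + 0/2 + 2/2 + 0/3 + 1/3 + 1/2 + 3/3 + 3/4 + 0/3 + 1/4 + 3/3 + 2/3 + 3/4 + 2/4 + 1/4 + 3/4 + 2/2 + 1/2 + 1/3 + 1/3 + 1/3 + 2/3 + 2/2 = 235/12; mean = 235/12 ÷ 36 = 235/432 = 0.543981… → 0.544.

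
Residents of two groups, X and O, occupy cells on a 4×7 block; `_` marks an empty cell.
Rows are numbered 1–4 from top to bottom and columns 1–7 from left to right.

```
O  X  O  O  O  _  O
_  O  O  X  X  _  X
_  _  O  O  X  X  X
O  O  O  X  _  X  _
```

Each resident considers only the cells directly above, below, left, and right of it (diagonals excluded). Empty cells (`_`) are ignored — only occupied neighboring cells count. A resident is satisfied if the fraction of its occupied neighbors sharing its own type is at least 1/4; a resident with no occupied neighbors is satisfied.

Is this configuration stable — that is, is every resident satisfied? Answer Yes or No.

Row 1: (1,1)O 0/1 unhappy · (1,2)X 0/3 unhappy · (1,3)O 2/3 ok · (1,4)O 2/3 ok · (1,5)O 1/2 ok · (1,7)O 0/1 unhappy
Row 2: (2,2)O 1/2 ok · (2,3)O 3/4 ok · (2,4)X 1/4 ok · (2,5)X 2/3 ok · (2,7)X 1/2 ok
Row 3: (3,3)O 3/3 ok · (3,4)O 1/4 ok · (3,5)X 2/3 ok · (3,6)X 3/3 ok · (3,7)X 2/2 ok
Row 4: (4,1)O 1/1 ok · (4,2)O 2/2 ok · (4,3)O 2/3 ok · (4,4)X 0/2 unhappy · (4,6)X 1/1 ok
For instance (1,1) has only 0/1 same-type neighbors, below 1/4.

No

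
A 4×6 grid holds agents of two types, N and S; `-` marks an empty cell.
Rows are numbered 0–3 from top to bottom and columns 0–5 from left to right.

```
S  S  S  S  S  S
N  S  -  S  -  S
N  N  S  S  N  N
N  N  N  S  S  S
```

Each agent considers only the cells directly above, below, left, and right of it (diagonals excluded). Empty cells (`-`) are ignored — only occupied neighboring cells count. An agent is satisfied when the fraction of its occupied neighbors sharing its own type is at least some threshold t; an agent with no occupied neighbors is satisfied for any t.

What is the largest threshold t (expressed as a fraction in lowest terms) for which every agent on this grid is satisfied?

Row 0: (0,0)S 1/2 · (0,1)S 3/3 · (0,2)S 2/2 · (0,3)S 3/3 · (0,4)S 2/2 · (0,5)S 2/2
Row 1: (1,0)N 1/3 · (1,1)S 1/3 · (1,3)S 2/2 · (1,5)S 1/2
Row 2: (2,0)N 3/3 · (2,1)N 2/4 · (2,2)S 1/3 · (2,3)S 3/4 · (2,4)N 1/3 · (2,5)N 1/3
Row 3: (3,0)N 2/2 · (3,1)N 3/3 · (3,2)N 1/3 · (3,3)S 2/3 · (3,4)S 2/3 · (3,5)S 1/2
The smallest same-type fraction is 1/3 at (1,0), which reduces to 1/3. Any threshold above that leaves this agent unsatisfied.

1/3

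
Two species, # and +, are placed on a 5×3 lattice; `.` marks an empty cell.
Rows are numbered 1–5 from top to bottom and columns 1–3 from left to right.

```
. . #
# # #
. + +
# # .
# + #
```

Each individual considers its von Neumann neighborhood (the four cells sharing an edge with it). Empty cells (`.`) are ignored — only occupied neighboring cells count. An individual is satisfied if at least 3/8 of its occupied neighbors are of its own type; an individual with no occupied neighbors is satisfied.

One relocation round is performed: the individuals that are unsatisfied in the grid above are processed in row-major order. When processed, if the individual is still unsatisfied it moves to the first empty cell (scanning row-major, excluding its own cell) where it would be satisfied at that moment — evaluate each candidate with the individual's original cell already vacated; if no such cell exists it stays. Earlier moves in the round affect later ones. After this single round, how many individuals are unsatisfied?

0

Initially unsatisfied (in order): (3,2), (4,2), (5,2), (5,3).
  (3,2): no empty cell satisfies it; stays.
  (4,2) → (1,1).
  (5,2) → (4,2).
  (5,3): now satisfied by earlier moves; stays.
Resulting grid:
# . #
# # #
. + +
# + .
# . #
All satisfied now.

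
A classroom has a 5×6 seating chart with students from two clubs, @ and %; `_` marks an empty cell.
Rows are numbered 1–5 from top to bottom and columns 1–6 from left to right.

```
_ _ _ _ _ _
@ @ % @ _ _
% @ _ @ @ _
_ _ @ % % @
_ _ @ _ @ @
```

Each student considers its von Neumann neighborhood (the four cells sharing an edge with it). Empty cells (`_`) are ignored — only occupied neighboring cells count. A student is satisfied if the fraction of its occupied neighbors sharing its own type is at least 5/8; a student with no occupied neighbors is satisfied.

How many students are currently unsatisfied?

(2,1)@ 1/2 unhappy
(2,2)@ 2/3 ok
(2,3)% 0/2 unhappy
(2,4)@ 1/2 unhappy
(3,1)% 0/2 unhappy
(3,2)@ 1/2 unhappy
(3,4)@ 2/3 ok
(3,5)@ 1/2 unhappy
(4,3)@ 1/2 unhappy
(4,4)% 1/3 unhappy
(4,5)% 1/4 unhappy
(4,6)@ 1/2 unhappy
(5,3)@ 1/1 ok
(5,5)@ 1/2 unhappy
(5,6)@ 2/2 ok
Unsatisfied: (2,1), (2,3), (2,4), (3,1), (3,2), (3,5), (4,3), (4,4), (4,5), (4,6), (5,5) — 11 in total.

11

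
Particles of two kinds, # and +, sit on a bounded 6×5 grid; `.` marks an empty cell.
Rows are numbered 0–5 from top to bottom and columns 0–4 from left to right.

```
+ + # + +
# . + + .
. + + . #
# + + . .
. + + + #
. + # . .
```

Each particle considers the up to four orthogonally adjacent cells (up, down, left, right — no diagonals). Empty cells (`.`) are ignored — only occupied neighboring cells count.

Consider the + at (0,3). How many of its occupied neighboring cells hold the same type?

Occupied neighbors of (0,3): (1,3)=+, (0,2)=#, (0,4)=+.
Same type (+): 2 of 3.

2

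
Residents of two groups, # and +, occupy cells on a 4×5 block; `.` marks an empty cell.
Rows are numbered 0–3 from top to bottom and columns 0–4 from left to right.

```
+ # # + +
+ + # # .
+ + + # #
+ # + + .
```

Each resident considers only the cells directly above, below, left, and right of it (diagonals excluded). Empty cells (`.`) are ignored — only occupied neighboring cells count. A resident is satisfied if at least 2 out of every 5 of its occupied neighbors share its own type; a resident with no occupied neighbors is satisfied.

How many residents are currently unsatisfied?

3

Row 0: (0,0)+ 1/2 ok · (0,1)# 1/3 unhappy · (0,2)# 2/3 ok · (0,3)+ 1/3 unhappy · (0,4)+ 1/1 ok
Row 1: (1,0)+ 3/3 ok · (1,1)+ 2/4 ok · (1,2)# 2/4 ok · (1,3)# 2/3 ok
Row 2: (2,0)+ 3/3 ok · (2,1)+ 3/4 ok · (2,2)+ 2/4 ok · (2,3)# 2/4 ok · (2,4)# 1/1 ok
Row 3: (3,0)+ 1/2 ok · (3,1)# 0/3 unhappy · (3,2)+ 2/3 ok · (3,3)+ 1/2 ok
Unsatisfied: (0,1), (0,3), (3,1) — 3 in total.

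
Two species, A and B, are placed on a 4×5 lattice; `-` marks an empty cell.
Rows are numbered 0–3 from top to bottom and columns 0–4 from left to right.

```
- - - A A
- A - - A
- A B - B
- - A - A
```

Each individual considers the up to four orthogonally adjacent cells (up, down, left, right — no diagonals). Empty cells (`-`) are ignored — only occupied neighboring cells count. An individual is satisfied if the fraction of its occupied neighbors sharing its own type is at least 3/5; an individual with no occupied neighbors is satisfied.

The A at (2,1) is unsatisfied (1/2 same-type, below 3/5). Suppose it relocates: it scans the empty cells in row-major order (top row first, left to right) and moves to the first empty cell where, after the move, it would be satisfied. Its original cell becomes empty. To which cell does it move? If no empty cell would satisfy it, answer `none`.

(0,0)

Vacating (2,1). Empty cells in order:
  (0,0): 0/0 same-type → satisfied — stop here.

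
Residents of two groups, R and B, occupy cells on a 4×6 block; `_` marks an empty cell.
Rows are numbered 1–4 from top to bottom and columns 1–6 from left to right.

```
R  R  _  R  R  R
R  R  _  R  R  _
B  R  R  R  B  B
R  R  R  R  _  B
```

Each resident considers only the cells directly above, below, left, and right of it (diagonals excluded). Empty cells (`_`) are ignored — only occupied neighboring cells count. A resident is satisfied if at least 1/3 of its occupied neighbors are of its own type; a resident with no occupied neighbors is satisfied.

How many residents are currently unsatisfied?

1

Row 1: (1,1)R 2/2 ✓ · (1,2)R 2/2 ✓ · (1,4)R 2/2 ✓ · (1,5)R 3/3 ✓ · (1,6)R 1/1 ✓
Row 2: (2,1)R 2/3 ✓ · (2,2)R 3/3 ✓ · (2,4)R 3/3 ✓ · (2,5)R 2/3 ✓
Row 3: (3,1)B 0/3 ✗ · (3,2)R 3/4 ✓ · (3,3)R 3/3 ✓ · (3,4)R 3/4 ✓ · (3,5)B 1/3 ✓ · (3,6)B 2/2 ✓
Row 4: (4,1)R 1/2 ✓ · (4,2)R 3/3 ✓ · (4,3)R 3/3 ✓ · (4,4)R 2/2 ✓ · (4,6)B 1/1 ✓
Unsatisfied: (3,1) — 1 in total.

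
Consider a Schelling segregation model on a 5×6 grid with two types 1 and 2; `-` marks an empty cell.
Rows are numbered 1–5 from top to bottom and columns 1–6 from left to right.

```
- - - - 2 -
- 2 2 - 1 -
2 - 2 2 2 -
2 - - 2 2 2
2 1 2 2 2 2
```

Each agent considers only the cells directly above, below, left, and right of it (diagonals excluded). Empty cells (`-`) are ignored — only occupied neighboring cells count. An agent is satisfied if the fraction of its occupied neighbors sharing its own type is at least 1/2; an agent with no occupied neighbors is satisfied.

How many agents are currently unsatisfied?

3

Row 1: (1,5)2 0/1 unhappy
Row 2: (2,2)2 1/1 ok · (2,3)2 2/2 ok · (2,5)1 0/2 unhappy
Row 3: (3,1)2 1/1 ok · (3,3)2 2/2 ok · (3,4)2 3/3 ok · (3,5)2 2/3 ok
Row 4: (4,1)2 2/2 ok · (4,4)2 3/3 ok · (4,5)2 4/4 ok · (4,6)2 2/2 ok
Row 5: (5,1)2 1/2 ok · (5,2)1 0/2 unhappy · (5,3)2 1/2 ok · (5,4)2 3/3 ok · (5,5)2 3/3 ok · (5,6)2 2/2 ok
Unsatisfied: (1,5), (2,5), (5,2) — 3 in total.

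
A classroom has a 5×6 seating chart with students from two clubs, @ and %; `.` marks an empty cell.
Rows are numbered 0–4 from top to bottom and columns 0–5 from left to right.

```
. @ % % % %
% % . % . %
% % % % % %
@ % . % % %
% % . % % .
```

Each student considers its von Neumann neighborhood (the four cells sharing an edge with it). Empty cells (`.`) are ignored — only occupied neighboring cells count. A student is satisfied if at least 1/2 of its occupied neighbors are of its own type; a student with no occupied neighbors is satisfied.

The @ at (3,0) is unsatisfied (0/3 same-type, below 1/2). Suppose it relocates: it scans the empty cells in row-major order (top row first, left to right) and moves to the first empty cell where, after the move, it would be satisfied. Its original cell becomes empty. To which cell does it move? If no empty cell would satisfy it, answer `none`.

Vacating (3,0). Empty cells in order:
  (0,0): 1/2 same-type → satisfied — stop here.

(0,0)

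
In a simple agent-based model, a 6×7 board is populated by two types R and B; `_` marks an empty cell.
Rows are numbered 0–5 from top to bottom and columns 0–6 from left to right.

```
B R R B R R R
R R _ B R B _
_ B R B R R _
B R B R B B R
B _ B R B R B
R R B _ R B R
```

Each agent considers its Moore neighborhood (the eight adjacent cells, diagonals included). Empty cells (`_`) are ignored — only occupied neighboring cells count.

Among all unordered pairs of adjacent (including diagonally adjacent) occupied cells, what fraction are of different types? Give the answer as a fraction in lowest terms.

29/48

Scan each occupied cell's neighbors to the right and below (and the two forward diagonals) so each pair is counted once.
Row 0: B(0,0)–R(0,1)≠ B(0,0)–R(1,0)≠ B(0,0)–R(1,1)≠ R(0,1)–R(0,2)= R(0,1)–R(1,1)= R(0,1)–R(1,0)= R(0,2)–B(0,3)≠ R(0,2)–B(1,3)≠ R(0,2)–R(1,1)= B(0,3)–R(0,4)≠ B(0,3)–B(1,3)= B(0,3)–R(1,4)≠ R(0,4)–R(0,5)= R(0,4)–R(1,4)= R(0,4)–B(1,5)≠ R(0,4)–B(1,3)≠ R(0,5)–R(0,6)= R(0,5)–B(1,5)≠ R(0,5)–R(1,4)= R(0,6)–B(1,5)≠  → 11/20 unlike.
Row 1: R(1,0)–R(1,1)= R(1,0)–B(2,1)≠ R(1,1)–B(2,1)≠ R(1,1)–R(2,2)= B(1,3)–R(1,4)≠ B(1,3)–B(2,3)= B(1,3)–R(2,4)≠ B(1,3)–R(2,2)≠ R(1,4)–B(1,5)≠ R(1,4)–R(2,4)= R(1,4)–R(2,5)= R(1,4)–B(2,3)≠ B(1,5)–R(2,5)≠ B(1,5)–R(2,4)≠  → 9/14 unlike.
Row 2: B(2,1)–R(2,2)≠ B(2,1)–R(3,1)≠ B(2,1)–B(3,2)= B(2,1)–B(3,0)= R(2,2)–B(2,3)≠ R(2,2)–B(3,2)≠ R(2,2)–R(3,3)= R(2,2)–R(3,1)= B(2,3)–R(2,4)≠ B(2,3)–R(3,3)≠ B(2,3)–B(3,4)= B(2,3)–B(3,2)= R(2,4)–R(2,5)= R(2,4)–B(3,4)≠ R(2,4)–B(3,5)≠ R(2,4)–R(3,3)= R(2,5)–B(3,5)≠ R(2,5)–R(3,6)= R(2,5)–B(3,4)≠  → 10/19 unlike.
Row 3: B(3,0)–R(3,1)≠ B(3,0)–B(4,0)= R(3,1)–B(3,2)≠ R(3,1)–B(4,2)≠ R(3,1)–B(4,0)≠ B(3,2)–R(3,3)≠ B(3,2)–B(4,2)= B(3,2)–R(4,3)≠ R(3,3)–B(3,4)≠ R(3,3)–R(4,3)= R(3,3)–B(4,4)≠ R(3,3)–B(4,2)≠ B(3,4)–B(3,5)= B(3,4)–B(4,4)= B(3,4)–R(4,5)≠ B(3,4)–R(4,3)≠ B(3,5)–R(3,6)≠ B(3,5)–R(4,5)≠ B(3,5)–B(4,6)= B(3,5)–B(4,4)= R(3,6)–B(4,6)≠ R(3,6)–R(4,5)=  → 14/22 unlike.
Row 4: B(4,0)–R(5,0)≠ B(4,0)–R(5,1)≠ B(4,2)–R(4,3)≠ B(4,2)–B(5,2)= B(4,2)–R(5,1)≠ R(4,3)–B(4,4)≠ R(4,3)–R(5,4)= R(4,3)–B(5,2)≠ B(4,4)–R(4,5)≠ B(4,4)–R(5,4)≠ B(4,4)–B(5,5)= R(4,5)–B(4,6)≠ R(4,5)–B(5,5)≠ R(4,5)–R(5,6)= R(4,5)–R(5,4)= B(4,6)–R(5,6)≠ B(4,6)–B(5,5)=  → 11/17 unlike.
Row 5: R(5,0)–R(5,1)= R(5,1)–B(5,2)≠ R(5,4)–B(5,5)≠ B(5,5)–R(5,6)≠  → 3/4 unlike.
Total adjacent occupied pairs: 96; unlike-type pairs: 58.
58/96 reduces to 29/48.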